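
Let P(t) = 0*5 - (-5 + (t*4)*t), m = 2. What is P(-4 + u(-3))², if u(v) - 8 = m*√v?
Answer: -12167 + 1408*I*√3 ≈ -12167.0 + 2438.7*I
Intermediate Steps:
u(v) = 8 + 2*√v
P(t) = 5 - 4*t² (P(t) = 0 - (-5 + (4*t)*t) = 0 - (-5 + 4*t²) = 0 + (5 - 4*t²) = 5 - 4*t²)
P(-4 + u(-3))² = (5 - 4*(-4 + (8 + 2*√(-3)))²)² = (5 - 4*(-4 + (8 + 2*(I*√3)))²)² = (5 - 4*(-4 + (8 + 2*I*√3))²)² = (5 - 4*(4 + 2*I*√3)²)²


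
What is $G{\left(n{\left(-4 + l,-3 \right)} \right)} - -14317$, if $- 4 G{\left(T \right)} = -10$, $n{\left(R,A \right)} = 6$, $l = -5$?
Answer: $\frac{28639}{2} \approx 14320.0$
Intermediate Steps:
$G{\left(T \right)} = \frac{5}{2}$ ($G{\left(T \right)} = \left(- \frac{1}{4}\right) \left(-10\right) = \frac{5}{2}$)
$G{\left(n{\left(-4 + l,-3 \right)} \right)} - -14317 = \frac{5}{2} - -14317 = \frac{5}{2} + 14317 = \frac{28639}{2}$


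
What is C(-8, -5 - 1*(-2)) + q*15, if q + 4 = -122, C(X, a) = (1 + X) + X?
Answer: -1905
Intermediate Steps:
C(X, a) = 1 + 2*X
q = -126 (q = -4 - 122 = -126)
C(-8, -5 - 1*(-2)) + q*15 = (1 + 2*(-8)) - 126*15 = (1 - 16) - 1890 = -15 - 1890 = -1905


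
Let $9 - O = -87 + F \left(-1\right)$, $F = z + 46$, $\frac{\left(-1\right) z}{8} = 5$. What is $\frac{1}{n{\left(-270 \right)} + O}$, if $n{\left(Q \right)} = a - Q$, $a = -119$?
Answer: $\frac{1}{253} \approx 0.0039526$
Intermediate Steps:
$z = -40$ ($z = \left(-8\right) 5 = -40$)
$F = 6$ ($F = -40 + 46 = 6$)
$O = 102$ ($O = 9 - \left(-87 + 6 \left(-1\right)\right) = 9 - \left(-87 - 6\right) = 9 - -93 = 9 + 93 = 102$)
$n{\left(Q \right)} = -119 - Q$
$\frac{1}{n{\left(-270 \right)} + O} = \frac{1}{\left(-119 - -270\right) + 102} = \frac{1}{\left(-119 + 270\right) + 102} = \frac{1}{151 + 102} = \frac{1}{253}$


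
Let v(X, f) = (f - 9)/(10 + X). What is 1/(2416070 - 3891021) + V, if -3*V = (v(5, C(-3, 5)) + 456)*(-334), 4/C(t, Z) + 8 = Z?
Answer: 10093570526891/199118385 ≈ 50691.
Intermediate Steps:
C(t, Z) = 4/(-8 + Z)
v(X, f) = (-9 + f)/(10 + X)
V = 6843326/135 (V = -((-9 + 4/(-8 + 5))/(10 + 5) + 456)*(-334)/3 = -((-9 + 4/(-3))/15 + 456)*(-334)/3 = -((-9 + 4*(-1/3))/15 + 456)*(-334)/3 = -((-9 - 4/3)/15 + 456)*(-334)/3 = -((1/15)*(-31/3) + 456)*(-334)/3 = -(-31/45 + 456)*(-334)/3 = -20489*(-334)/135 = -1/3*(-6843326/45) = 6843326/135 ≈ 50691.)
1/(2416070 - 3891021) + V = 1/(2416070 - 3891021) + 6843326/135 = 1/(-1474951) + 6843326/135 = -1/1474951 + 6843326/135 = 10093570526891/199118385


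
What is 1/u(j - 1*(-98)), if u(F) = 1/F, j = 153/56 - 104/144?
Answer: 50405/504 ≈ 100.01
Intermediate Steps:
j = 1013/504 (j = 153*(1/56) - 104*1/144 = 153/56 - 13/18 = 1013/504 ≈ 2.0099)
1/u(j - 1*(-98)) = 1/(1/(1013/504 - 1*(-98))) = 1/(1/(1013/504 + 98)) = 1/(1/(50405/504)) = 1/(504/50405) = 50405/504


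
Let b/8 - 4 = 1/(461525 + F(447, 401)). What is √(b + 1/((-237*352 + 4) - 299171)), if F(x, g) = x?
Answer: √1275072625654007226035/6312368909 ≈ 5.6569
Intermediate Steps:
b = 3695778/115493 (b = 32 + 8/(461525 + 447) = 32 + 8/461972 = 32 + 8*(1/461972) = 32 + 2/115493 = 3695778/115493 ≈ 32.000)
√(b + 1/((-237*352 + 4) - 299171)) = √(3695778/115493 + 1/((-237*352 + 4) - 299171)) = √(3695778/115493 + 1/((-83424 + 4) - 299171)) = √(3695778/115493 + 1/(-83420 - 299171)) = √(3695778/115493 + 1/(-382591)) = √(3695778/115493 - 1/382591) = √(1413971285305/44186582363) = √1275072625654007226035/6312368909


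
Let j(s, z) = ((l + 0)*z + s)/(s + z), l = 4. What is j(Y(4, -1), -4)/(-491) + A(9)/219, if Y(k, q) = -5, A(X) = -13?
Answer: -2298/35843 ≈ -0.064113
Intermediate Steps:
j(s, z) = (s + 4*z)/(s + z) (j(s, z) = ((4 + 0)*z + s)/(s + z) = (4*z + s)/(s + z) = (s + 4*z)/(s + z))
j(Y(4, -1), -4)/(-491) + A(9)/219 = ((-5 + 4*(-4))/(-5 - 4))/(-491) - 13/219 = ((-5 - 16)/(-9))*(-1/491) - 13*1/219 = -1/9*(-21)*(-1/491) - 13/219 = (7/3)*(-1/491) - 13/219 = -7/1473 - 13/219 = -2298/35843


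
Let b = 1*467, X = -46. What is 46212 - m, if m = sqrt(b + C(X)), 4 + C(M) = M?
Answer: 46212 - sqrt(417) ≈ 46192.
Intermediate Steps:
b = 467
C(M) = -4 + M
m = sqrt(417) (m = sqrt(467 + (-4 - 46)) = sqrt(467 - 50) = sqrt(417) ≈ 20.421)
46212 - m = 46212 - sqrt(417)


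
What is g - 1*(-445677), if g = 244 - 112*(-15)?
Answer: 447601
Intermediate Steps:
g = 1924 (g = 244 + 1680 = 1924)
g - 1*(-445677) = 1924 - 1*(-445677) = 1924 + 445677 = 447601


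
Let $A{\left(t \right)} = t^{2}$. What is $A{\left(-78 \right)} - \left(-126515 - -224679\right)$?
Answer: $-92080$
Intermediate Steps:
$A{\left(-78 \right)} - \left(-126515 - -224679\right) = \left(-78\right)^{2} - \left(-126515 - -224679\right) = 6084 - \left(-126515 + 224679\right) = 6084 - 98164 = -92080$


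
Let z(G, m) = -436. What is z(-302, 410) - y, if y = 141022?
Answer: -141458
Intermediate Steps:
z(-302, 410) - y = -436 - 1*141022 = -436 - 141022 = -141458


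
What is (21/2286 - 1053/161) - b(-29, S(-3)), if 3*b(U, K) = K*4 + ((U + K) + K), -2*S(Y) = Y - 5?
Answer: -596789/122682 ≈ -4.8645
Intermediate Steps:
S(Y) = 5/2 - Y/2 (S(Y) = -(Y - 5)/2 = -(-5 + Y)/2 = 5/2 - Y/2)
b(U, K) = 2*K + U/3 (b(U, K) = (K*4 + ((U + K) + K))/3 = (4*K + ((K + U) + K))/3 = (4*K + (U + 2*K))/3 = (U + 6*K)/3 = 2*K + U/3)
(21/2286 - 1053/161) - b(-29, S(-3)) = (21/2286 - 1053/161) - (2*(5/2 - ½*(-3)) + (⅓)*(-29)) = (21*(1/2286) - 1053*1/161) - (2*(5/2 + 3/2) - 29/3) = (7/762 - 1053/161) - (2*4 - 29/3) = -801259/122682 - (8 - 29/3) = -801259/122682 - 1*(-5/3) = -801259/122682 + 5/3 = -596789/122682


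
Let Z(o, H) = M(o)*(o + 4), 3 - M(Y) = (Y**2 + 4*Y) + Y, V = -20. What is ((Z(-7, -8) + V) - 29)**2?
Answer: 256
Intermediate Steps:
M(Y) = 3 - Y**2 - 5*Y (M(Y) = 3 - ((Y**2 + 4*Y) + Y) = 3 - (Y**2 + 5*Y) = 3 + (-Y**2 - 5*Y) = 3 - Y**2 - 5*Y)
Z(o, H) = (4 + o)*(3 - o**2 - 5*o) (Z(o, H) = (3 - o**2 - 5*o)*(o + 4) = (3 - o**2 - 5*o)*(4 + o) = (4 + o)*(3 - o**2 - 5*o))
((Z(-7, -8) + V) - 29)**2 = ((-(4 - 7)*(-3 + (-7)**2 + 5*(-7)) - 20) - 29)**2 = ((-1*(-3)*(-3 + 49 - 35) - 20) - 29)**2 = ((-1*(-3)*11 - 20) - 29)**2 = ((33 - 20) - 29)**2 = (13 - 29)**2 = (-16)**2 = 256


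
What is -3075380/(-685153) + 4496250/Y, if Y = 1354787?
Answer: 1035300574330/132605196773 ≈ 7.8074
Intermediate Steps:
-3075380/(-685153) + 4496250/Y = -3075380/(-685153) + 4496250/1354787 = -3075380*(-1/685153) + 4496250*(1/1354787) = 439340/97879 + 4496250/1354787 = 1035300574330/132605196773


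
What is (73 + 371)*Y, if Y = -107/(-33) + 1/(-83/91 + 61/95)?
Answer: -876826/4279 ≈ -204.91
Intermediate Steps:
Y = -11849/25674 (Y = -107*(-1/33) + 1/(-83*1/91 + 61*(1/95)) = 107/33 + 1/(-83/91 + 61/95) = 107/33 + 1/(-2334/8645) = 107/33 + 1*(-8645/2334) = 107/33 - 8645/2334 = -11849/25674 ≈ -0.46152)
(73 + 371)*Y = (73 + 371)*(-11849/25674) = 444*(-11849/25674) = -876826/4279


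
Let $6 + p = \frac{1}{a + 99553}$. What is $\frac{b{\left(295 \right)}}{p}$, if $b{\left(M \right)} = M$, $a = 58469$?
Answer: $- \frac{46616490}{948131} \approx -49.167$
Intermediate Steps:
$p = - \frac{948131}{158022}$ ($p = -6 + \frac{1}{58469 + 99553} = -6 + \frac{1}{158022} = - \frac{948131}{158022} \approx -6.0$)
$\frac{b{\left(295 \right)}}{p} = \frac{295}{- \frac{948131}{158022}} = 295 \left(- \frac{158022}{948131}\right) = - \frac{46616490}{948131}$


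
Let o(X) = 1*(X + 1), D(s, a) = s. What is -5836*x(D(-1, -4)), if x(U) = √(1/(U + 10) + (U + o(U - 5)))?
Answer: -5836*I*√53/3 ≈ -14162.0*I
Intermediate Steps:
o(X) = 1 + X (o(X) = 1*(1 + X) = 1 + X)
x(U) = √(-4 + 1/(10 + U) + 2*U) (x(U) = √(1/(U + 10) + (U + (1 + (U - 5)))) = √(1/(10 + U) + (U + (1 + (-5 + U)))) = √(1/(10 + U) + (U + (-4 + U))) = √(1/(10 + U) + (-4 + 2*U)) = √(-4 + 1/(10 + U) + 2*U))
-5836*x(D(-1, -4)) = -5836*√(1 + 2*(-2 - 1)*(10 - 1))/√(10 - 1) = -5836*√(1 + 2*(-3)*9)/3 = -5836*√(1 - 54)/3 = -5836*I*√53/3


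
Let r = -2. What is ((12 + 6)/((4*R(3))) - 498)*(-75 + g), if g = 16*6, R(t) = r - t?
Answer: -104769/10 ≈ -10477.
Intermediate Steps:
R(t) = -2 - t
g = 96
((12 + 6)/((4*R(3))) - 498)*(-75 + g) = ((12 + 6)/((4*(-2 - 1*3))) - 498)*(-75 + 96) = (18/((4*(-2 - 3))) - 498)*21 = (18/((4*(-5))) - 498)*21 = (18/(-20) - 498)*21 = (18*(-1/20) - 498)*21 = (-9/10 - 498)*21 = -4989/10*21 = -104769/10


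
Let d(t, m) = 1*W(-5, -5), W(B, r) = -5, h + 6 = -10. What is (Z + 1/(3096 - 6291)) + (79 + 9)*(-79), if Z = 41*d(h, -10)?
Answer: -22866616/3195 ≈ -7157.0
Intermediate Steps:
h = -16 (h = -6 - 10 = -16)
d(t, m) = -5 (d(t, m) = 1*(-5) = -5)
Z = -205 (Z = 41*(-5) = -205)
(Z + 1/(3096 - 6291)) + (79 + 9)*(-79) = (-205 + 1/(3096 - 6291)) + (79 + 9)*(-79) = (-205 + 1/(-3195)) + 88*(-79) = (-205 - 1/3195) - 6952 = -654976/3195 - 6952 = -22866616/3195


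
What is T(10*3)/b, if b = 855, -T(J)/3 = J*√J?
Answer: -2*√30/19 ≈ -0.57655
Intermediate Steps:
T(J) = -3*J^(3/2) (T(J) = -3*J*√J = -3*J^(3/2))
T(10*3)/b = -3*30*√30/855 = -90*√30*(1/855) = -2*√30/19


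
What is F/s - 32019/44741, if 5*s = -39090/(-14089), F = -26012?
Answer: -8198534634965/174892569 ≈ -46878.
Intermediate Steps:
s = 7818/14089 (s = (-39090/(-14089))/5 = (-39090*(-1/14089))/5 = (⅕)*(39090/14089) = 7818/14089 ≈ 0.55490)
F/s - 32019/44741 = -26012/7818/14089 - 32019/44741 = -26012*14089/7818 - 32019*1/44741 = -183241534/3909 - 32019/44741 = -8198534634965/174892569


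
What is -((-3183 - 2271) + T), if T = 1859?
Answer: 3595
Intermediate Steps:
-((-3183 - 2271) + T) = -((-3183 - 2271) + 1859) = -(-5454 + 1859) = -1*(-3595) = 3595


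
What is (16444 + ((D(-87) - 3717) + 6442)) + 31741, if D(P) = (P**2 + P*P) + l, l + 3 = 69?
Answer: 66114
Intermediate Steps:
l = 66 (l = -3 + 69 = 66)
D(P) = 66 + 2*P**2 (D(P) = (P**2 + P*P) + 66 = (P**2 + P**2) + 66 = 2*P**2 + 66 = 66 + 2*P**2)
(16444 + ((D(-87) - 3717) + 6442)) + 31741 = (16444 + (((66 + 2*(-87)**2) - 3717) + 6442)) + 31741 = (16444 + (((66 + 2*7569) - 3717) + 6442)) + 31741 = (16444 + (((66 + 15138) - 3717) + 6442)) + 31741 = (16444 + ((15204 - 3717) + 6442)) + 31741 = (16444 + (11487 + 6442)) + 31741 = (16444 + 17929) + 31741 = 34373 + 31741 = 66114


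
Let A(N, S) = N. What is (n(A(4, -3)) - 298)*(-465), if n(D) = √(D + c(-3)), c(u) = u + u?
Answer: 138570 - 465*I*√2 ≈ 1.3857e+5 - 657.61*I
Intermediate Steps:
c(u) = 2*u
n(D) = √(-6 + D) (n(D) = √(D + 2*(-3)) = √(D - 6) = √(-6 + D))
(n(A(4, -3)) - 298)*(-465) = (√(-6 + 4) - 298)*(-465) = (√(-2) - 298)*(-465) = (I*√2 - 298)*(-465) = (-298 + I*√2)*(-465) = 138570 - 465*I*√2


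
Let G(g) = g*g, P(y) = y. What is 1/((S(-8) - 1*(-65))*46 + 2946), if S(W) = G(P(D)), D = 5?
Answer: 1/7086 ≈ 0.00014112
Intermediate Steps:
G(g) = g²
S(W) = 25 (S(W) = 5² = 25)
1/((S(-8) - 1*(-65))*46 + 2946) = 1/((25 - 1*(-65))*46 + 2946) = 1/((25 + 65)*46 + 2946) = 1/(90*46 + 2946) = 1/(4140 + 2946) = 1/7086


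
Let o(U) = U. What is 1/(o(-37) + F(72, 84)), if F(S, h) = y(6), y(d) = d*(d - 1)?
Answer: -1/7 ≈ -0.14286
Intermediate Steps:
y(d) = d*(-1 + d)
F(S, h) = 30 (F(S, h) = 6*(-1 + 6) = 6*5 = 30)
1/(o(-37) + F(72, 84)) = 1/(-37 + 30) = 1/(-7) = -1/7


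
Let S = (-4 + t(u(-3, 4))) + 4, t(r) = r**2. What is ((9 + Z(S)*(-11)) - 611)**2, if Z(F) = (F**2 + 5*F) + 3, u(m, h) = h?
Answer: 18757561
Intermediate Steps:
S = 16 (S = (-4 + 4**2) + 4 = (-4 + 16) + 4 = 12 + 4 = 16)
Z(F) = 3 + F**2 + 5*F
((9 + Z(S)*(-11)) - 611)**2 = ((9 + (3 + 16**2 + 5*16)*(-11)) - 611)**2 = ((9 + (3 + 256 + 80)*(-11)) - 611)**2 = ((9 + 339*(-11)) - 611)**2 = ((9 - 3729) - 611)**2 = (-3720 - 611)**2 = (-4331)**2 = 18757561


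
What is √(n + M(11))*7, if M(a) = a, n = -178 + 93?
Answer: 7*I*√74 ≈ 60.216*I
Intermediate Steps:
n = -85
√(n + M(11))*7 = √(-85 + 11)*7 = √(-74)*7 = (I*√74)*7 = 7*I*√74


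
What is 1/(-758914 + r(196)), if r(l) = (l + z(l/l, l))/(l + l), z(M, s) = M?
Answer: -392/297494091 ≈ -1.3177e-6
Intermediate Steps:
r(l) = (1 + l)/(2*l) (r(l) = (l + l/l)/(l + l) = (l + 1)/((2*l)) = (1 + l)*(1/(2*l)) = (1 + l)/(2*l))
1/(-758914 + r(196)) = 1/(-758914 + (1/2)*(1 + 196)/196) = 1/(-758914 + (1/2)*(1/196)*197) = 1/(-758914 + 197/392) = 1/(-297494091/392) = -392/297494091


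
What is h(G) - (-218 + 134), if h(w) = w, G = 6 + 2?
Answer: 92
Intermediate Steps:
G = 8
h(G) - (-218 + 134) = 8 - (-218 + 134) = 8 - 1*(-84) = 8 + 84 = 92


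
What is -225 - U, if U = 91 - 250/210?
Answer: -6611/21 ≈ -314.81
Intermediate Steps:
U = 1886/21 (U = 91 - 250*1/210 = 91 - 25/21 = 1886/21 ≈ 89.810)
-225 - U = -225 - 1*1886/21 = -225 - 1886/21 = -6611/21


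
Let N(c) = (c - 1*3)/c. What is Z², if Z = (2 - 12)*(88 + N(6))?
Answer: 783225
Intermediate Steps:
N(c) = (-3 + c)/c (N(c) = (c - 3)/c = (-3 + c)/c)
Z = -885 (Z = (2 - 12)*(88 + (-3 + 6)/6) = -10*(88 + (⅙)*3) = -10*(88 + ½) = -10*177/2 = -885)
Z² = (-885)² = 783225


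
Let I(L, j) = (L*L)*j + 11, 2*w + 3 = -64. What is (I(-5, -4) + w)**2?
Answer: 60025/4 ≈ 15006.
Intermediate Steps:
w = -67/2 (w = -3/2 + (1/2)*(-64) = -3/2 - 32 = -67/2 ≈ -33.500)
I(L, j) = 11 + j*L**2 (I(L, j) = L**2*j + 11 = j*L**2 + 11 = 11 + j*L**2)
(I(-5, -4) + w)**2 = ((11 - 4*(-5)**2) - 67/2)**2 = ((11 - 4*25) - 67/2)**2 = ((11 - 100) - 67/2)**2 = (-89 - 67/2)**2 = (-245/2)**2 = 60025/4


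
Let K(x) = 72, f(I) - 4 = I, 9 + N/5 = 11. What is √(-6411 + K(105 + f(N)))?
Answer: I*√6339 ≈ 79.618*I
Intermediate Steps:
N = 10 (N = -45 + 5*11 = -45 + 55 = 10)
f(I) = 4 + I
√(-6411 + K(105 + f(N))) = √(-6411 + 72) = √(-6339) = I*√6339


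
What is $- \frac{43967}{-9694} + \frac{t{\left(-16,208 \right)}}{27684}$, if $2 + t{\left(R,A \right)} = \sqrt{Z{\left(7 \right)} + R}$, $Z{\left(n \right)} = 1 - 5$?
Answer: $\frac{152145380}{33546087} + \frac{i \sqrt{5}}{13842} \approx 4.5354 + 0.00016154 i$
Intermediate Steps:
$Z{\left(n \right)} = -4$
$t{\left(R,A \right)} = -2 + \sqrt{-4 + R}$
$- \frac{43967}{-9694} + \frac{t{\left(-16,208 \right)}}{27684} = - \frac{43967}{-9694} + \frac{-2 + \sqrt{-4 - 16}}{27684} = \left(-43967\right) \left(- \frac{1}{9694}\right) + \left(-2 + \sqrt{-20}\right) \frac{1}{27684} = \frac{43967}{9694} + \left(-2 + 2 i \sqrt{5}\right) \frac{1}{27684} = \frac{43967}{9694} - \left(\frac{1}{13842} - \frac{i \sqrt{5}}{13842}\right) = \frac{152145380}{33546087} + \frac{i \sqrt{5}}{13842}$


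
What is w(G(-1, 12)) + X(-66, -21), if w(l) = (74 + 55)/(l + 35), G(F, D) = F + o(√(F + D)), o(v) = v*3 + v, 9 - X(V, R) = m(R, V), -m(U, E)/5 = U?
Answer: -44847/490 - 129*√11/245 ≈ -93.271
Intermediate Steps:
m(U, E) = -5*U
X(V, R) = 9 + 5*R (X(V, R) = 9 - (-5)*R = 9 + 5*R)
o(v) = 4*v (o(v) = 3*v + v = 4*v)
G(F, D) = F + 4*√(D + F) (G(F, D) = F + 4*√(F + D) = F + 4*√(D + F))
w(l) = 129/(35 + l)
w(G(-1, 12)) + X(-66, -21) = 129/(35 + (-1 + 4*√(12 - 1))) + (9 + 5*(-21)) = 129/(35 + (-1 + 4*√11)) + (9 - 105) = 129/(34 + 4*√11) - 96 = -96 + 129/(34 + 4*√11)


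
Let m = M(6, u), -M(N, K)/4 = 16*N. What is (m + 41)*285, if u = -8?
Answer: -97755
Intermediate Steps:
M(N, K) = -64*N
m = -384 (m = -64*6 = -384)
(m + 41)*285 = (-384 + 41)*285 = -343*285 = -97755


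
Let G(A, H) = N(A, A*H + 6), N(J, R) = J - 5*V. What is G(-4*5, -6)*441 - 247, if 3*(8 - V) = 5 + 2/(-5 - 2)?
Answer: -23242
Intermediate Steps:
V = 45/7 (V = 8 - (5 + 2/(-5 - 2))/3 = 8 - (5 + 2/(-7))/3 = 8 - (5 + 2*(-1/7))/3 = 8 - (5 - 2/7)/3 = 8 - 1/3*33/7 = 8 - 11/7 = 45/7 ≈ 6.4286)
N(J, R) = -225/7 + J (N(J, R) = J - 5*45/7 = J - 1*225/7 = J - 225/7 = -225/7 + J)
G(A, H) = -225/7 + A
G(-4*5, -6)*441 - 247 = (-225/7 - 4*5)*441 - 247 = (-225/7 - 20)*441 - 247 = -365/7*441 - 247 = -22995 - 247 = -23242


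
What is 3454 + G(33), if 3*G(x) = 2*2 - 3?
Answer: 10363/3 ≈ 3454.3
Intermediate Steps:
G(x) = 1/3 (G(x) = (2*2 - 3)/3 = (4 - 3)/3 = (1/3)*1 = 1/3)
3454 + G(33) = 3454 + 1/3 = 10363/3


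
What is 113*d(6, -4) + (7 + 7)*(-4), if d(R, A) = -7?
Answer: -847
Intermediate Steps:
113*d(6, -4) + (7 + 7)*(-4) = 113*(-7) + (7 + 7)*(-4) = -791 + 14*(-4) = -791 - 56 = -847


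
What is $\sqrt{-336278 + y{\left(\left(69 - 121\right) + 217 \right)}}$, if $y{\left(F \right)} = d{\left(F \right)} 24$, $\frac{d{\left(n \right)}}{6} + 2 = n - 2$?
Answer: $i \sqrt{313094} \approx 559.55 i$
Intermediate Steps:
$d{\left(n \right)} = -24 + 6 n$ ($d{\left(n \right)} = -12 + 6 \left(n - 2\right) = -12 + 6 \left(-2 + n\right) = -12 + \left(-12 + 6 n\right) = -24 + 6 n$)
$y{\left(F \right)} = -576 + 144 F$ ($y{\left(F \right)} = \left(-24 + 6 F\right) 24 = -576 + 144 F$)
$\sqrt{-336278 + y{\left(\left(69 - 121\right) + 217 \right)}} = \sqrt{-336278 - \left(576 - 144 \left(\left(69 - 121\right) + 217\right)\right)} = \sqrt{-336278 - \left(576 - 144 \left(-52 + 217\right)\right)} = \sqrt{-336278 + \left(-576 + 144 \cdot 165\right)} = \sqrt{-336278 + \left(-576 + 23760\right)} = \sqrt{-336278 + 23184} = \sqrt{-313094} = i \sqrt{313094}$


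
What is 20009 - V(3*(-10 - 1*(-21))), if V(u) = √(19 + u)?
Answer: 20009 - 2*√13 ≈ 20002.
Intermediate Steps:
20009 - V(3*(-10 - 1*(-21))) = 20009 - √(19 + 3*(-10 - 1*(-21))) = 20009 - √(19 + 3*(-10 + 21)) = 20009 - √(19 + 3*11) = 20009 - √(19 + 33) = 20009 - √52 = 20009 - 2*√13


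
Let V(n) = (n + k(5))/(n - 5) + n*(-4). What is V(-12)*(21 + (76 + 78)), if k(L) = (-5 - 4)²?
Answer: 130725/17 ≈ 7689.7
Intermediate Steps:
k(L) = 81 (k(L) = (-9)² = 81)
V(n) = -4*n + (81 + n)/(-5 + n) (V(n) = (n + 81)/(n - 5) + n*(-4) = (81 + n)/(-5 + n) - 4*n = -4*n + (81 + n)/(-5 + n))
V(-12)*(21 + (76 + 78)) = ((81 - 4*(-12)² + 21*(-12))/(-5 - 12))*(21 + (76 + 78)) = ((81 - 4*144 - 252)/(-17))*(21 + 154) = -(81 - 576 - 252)/17*175 = -1/17*(-747)*175 = (747/17)*175 = 130725/17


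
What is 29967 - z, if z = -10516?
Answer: 40483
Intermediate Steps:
29967 - z = 29967 - 1*(-10516) = 29967 + 10516 = 40483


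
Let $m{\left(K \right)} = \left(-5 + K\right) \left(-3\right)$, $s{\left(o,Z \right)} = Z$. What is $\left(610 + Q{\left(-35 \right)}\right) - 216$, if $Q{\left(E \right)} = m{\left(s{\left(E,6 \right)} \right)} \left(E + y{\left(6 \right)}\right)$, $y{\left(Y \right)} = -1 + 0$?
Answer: $502$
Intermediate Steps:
$y{\left(Y \right)} = -1$
$m{\left(K \right)} = 15 - 3 K$
$Q{\left(E \right)} = 3 - 3 E$ ($Q{\left(E \right)} = \left(15 - 18\right) \left(E - 1\right) = \left(15 - 18\right) \left(-1 + E\right) = - 3 \left(-1 + E\right) = 3 - 3 E$)
$\left(610 + Q{\left(-35 \right)}\right) - 216 = \left(610 + \left(3 - -105\right)\right) - 216 = \left(610 + \left(3 + 105\right)\right) - 216 = \left(610 + 108\right) - 216 = 718 - 216 = 502$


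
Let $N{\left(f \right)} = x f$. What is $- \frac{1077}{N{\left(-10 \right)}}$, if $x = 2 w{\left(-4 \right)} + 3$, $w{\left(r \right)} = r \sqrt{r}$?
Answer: $\frac{3231}{2650} + \frac{8616 i}{1325} \approx 1.2192 + 6.5026 i$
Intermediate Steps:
$w{\left(r \right)} = r^{\frac{3}{2}}$
$x = 3 - 16 i$ ($x = 2 \left(-4\right)^{\frac{3}{2}} + 3 = 2 \left(- 8 i\right) + 3 = - 16 i + 3 = 3 - 16 i \approx 3.0 - 16.0 i$)
$N{\left(f \right)} = f \left(3 - 16 i\right)$ ($N{\left(f \right)} = \left(3 - 16 i\right) f = f \left(3 - 16 i\right)$)
$- \frac{1077}{N{\left(-10 \right)}} = - \frac{1077}{\left(-10\right) \left(3 - 16 i\right)} = - \frac{1077}{-30 + 160 i} = - 1077 \frac{-30 - 160 i}{26500} = - \frac{1077 \left(-30 - 160 i\right)}{26500}$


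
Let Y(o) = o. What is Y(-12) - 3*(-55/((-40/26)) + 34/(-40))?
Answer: -1167/10 ≈ -116.70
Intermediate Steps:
Y(-12) - 3*(-55/((-40/26)) + 34/(-40)) = -12 - 3*(-55/((-40/26)) + 34/(-40)) = -12 - 3*(-55/((-40*1/26)) + 34*(-1/40)) = -12 - 3*(-55/(-20/13) - 17/20) = -12 - 3*(-55*(-13/20) - 17/20) = -12 - 3*(143/4 - 17/20) = -12 - 3*349/10 = -12 - 1047/10 = -1167/10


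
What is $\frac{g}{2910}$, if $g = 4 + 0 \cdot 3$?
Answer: $\frac{2}{1455} \approx 0.0013746$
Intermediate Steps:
$g = 4$ ($g = 4 + 0 = 4$)
$\frac{g}{2910} = \frac{4}{2910} = 4 \cdot \frac{1}{2910} = \frac{2}{1455}$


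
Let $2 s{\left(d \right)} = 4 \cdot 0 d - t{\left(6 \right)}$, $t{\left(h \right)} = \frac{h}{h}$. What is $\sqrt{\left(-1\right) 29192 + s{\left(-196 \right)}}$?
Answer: $\frac{i \sqrt{116770}}{2} \approx 170.86 i$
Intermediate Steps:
$t{\left(h \right)} = 1$
$s{\left(d \right)} = - \frac{1}{2}$ ($s{\left(d \right)} = \frac{4 \cdot 0 d - 1}{2} = \frac{0 d - 1}{2} = \frac{0 - 1}{2} = \frac{1}{2} \left(-1\right) = - \frac{1}{2}$)
$\sqrt{\left(-1\right) 29192 + s{\left(-196 \right)}} = \sqrt{\left(-1\right) 29192 - \frac{1}{2}} = \sqrt{-29192 - \frac{1}{2}} = \sqrt{- \frac{58385}{2}} = \frac{i \sqrt{116770}}{2}$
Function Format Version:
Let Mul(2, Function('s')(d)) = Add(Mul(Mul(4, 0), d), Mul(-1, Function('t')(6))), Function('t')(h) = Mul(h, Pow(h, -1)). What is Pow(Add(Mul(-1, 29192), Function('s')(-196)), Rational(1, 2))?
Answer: Mul(Rational(1, 2), I, Pow(116770, Rational(1, 2))) ≈ Mul(170.86, I)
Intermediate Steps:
Function('t')(h) = 1
Function('s')(d) = Rational(-1, 2) (Function('s')(d) = Mul(Rational(1, 2), Add(Mul(Mul(4, 0), d), Mul(-1, 1))) = Mul(Rational(1, 2), Add(Mul(0, d), -1)) = Mul(Rational(1, 2), Add(0, -1)) = Mul(Rational(1, 2), -1) = Rational(-1, 2))
Pow(Add(Mul(-1, 29192), Function('s')(-196)), Rational(1, 2)) = Pow(Add(Mul(-1, 29192), Rational(-1, 2)), Rational(1, 2)) = Pow(Add(-29192, Rational(-1, 2)), Rational(1, 2)) = Pow(Rational(-58385, 2), Rational(1, 2)) = Mul(Rational(1, 2), I, Pow(116770, Rational(1, 2)))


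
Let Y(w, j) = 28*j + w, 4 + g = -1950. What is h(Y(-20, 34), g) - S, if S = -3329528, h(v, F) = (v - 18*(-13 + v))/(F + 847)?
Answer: 3685803106/1107 ≈ 3.3295e+6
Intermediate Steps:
g = -1954 (g = -4 - 1950 = -1954)
Y(w, j) = w + 28*j
h(v, F) = (234 - 17*v)/(847 + F) (h(v, F) = (v + (234 - 18*v))/(847 + F) = (234 - 17*v)/(847 + F))
h(Y(-20, 34), g) - S = (234 - 17*(-20 + 28*34))/(847 - 1954) - 1*(-3329528) = (234 - 17*(-20 + 952))/(-1107) + 3329528 = -(234 - 17*932)/1107 + 3329528 = -(234 - 15844)/1107 + 3329528 = -1/1107*(-15610) + 3329528 = 15610/1107 + 3329528 = 3685803106/1107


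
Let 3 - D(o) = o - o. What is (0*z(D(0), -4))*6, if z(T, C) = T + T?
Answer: 0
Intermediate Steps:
D(o) = 3 (D(o) = 3 - (o - o) = 3 - 1*0 = 3 + 0 = 3)
z(T, C) = 2*T
(0*z(D(0), -4))*6 = (0*(2*3))*6 = (0*6)*6 = 0*6 = 0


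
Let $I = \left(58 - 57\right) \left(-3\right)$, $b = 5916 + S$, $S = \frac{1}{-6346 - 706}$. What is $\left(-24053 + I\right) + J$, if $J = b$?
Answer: $- \frac{127923281}{7052} \approx -18140.0$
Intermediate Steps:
$S = - \frac{1}{7052}$ ($S = \frac{1}{-7052} = - \frac{1}{7052} \approx -0.0001418$)
$b = \frac{41719631}{7052}$ ($b = 5916 - \frac{1}{7052} = \frac{41719631}{7052} \approx 5916.0$)
$J = \frac{41719631}{7052} \approx 5916.0$
$I = -3$ ($I = 1 \left(-3\right) = -3$)
$\left(-24053 + I\right) + J = \left(-24053 - 3\right) + \frac{41719631}{7052} = -24056 + \frac{41719631}{7052} = - \frac{127923281}{7052}$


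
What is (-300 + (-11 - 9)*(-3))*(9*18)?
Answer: -38880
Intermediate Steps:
(-300 + (-11 - 9)*(-3))*(9*18) = (-300 - 20*(-3))*162 = (-300 + 60)*162 = -240*162 = -38880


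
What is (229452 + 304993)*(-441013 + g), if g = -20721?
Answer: -246771427630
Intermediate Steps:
(229452 + 304993)*(-441013 + g) = (229452 + 304993)*(-441013 - 20721) = 534445*(-461734) = -246771427630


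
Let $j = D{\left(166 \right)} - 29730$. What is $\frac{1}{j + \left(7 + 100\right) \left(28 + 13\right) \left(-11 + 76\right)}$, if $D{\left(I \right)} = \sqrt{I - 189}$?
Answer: $\frac{255425}{65241930648} - \frac{i \sqrt{23}}{65241930648} \approx 3.915 \cdot 10^{-6} - 7.3508 \cdot 10^{-11} i$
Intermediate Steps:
$D{\left(I \right)} = \sqrt{-189 + I}$
$j = -29730 + i \sqrt{23}$ ($j = \sqrt{-189 + 166} - 29730 = \sqrt{-23} - 29730 = i \sqrt{23} - 29730 = -29730 + i \sqrt{23} \approx -29730.0 + 4.7958 i$)
$\frac{1}{j + \left(7 + 100\right) \left(28 + 13\right) \left(-11 + 76\right)} = \frac{1}{\left(-29730 + i \sqrt{23}\right) + \left(7 + 100\right) \left(28 + 13\right) \left(-11 + 76\right)} = \frac{1}{\left(-29730 + i \sqrt{23}\right) + 107 \cdot 41 \cdot 65} = \frac{1}{\left(-29730 + i \sqrt{23}\right) + 107 \cdot 2665} = \frac{1}{\left(-29730 + i \sqrt{23}\right) + 285155} = \frac{1}{255425 + i \sqrt{23}}$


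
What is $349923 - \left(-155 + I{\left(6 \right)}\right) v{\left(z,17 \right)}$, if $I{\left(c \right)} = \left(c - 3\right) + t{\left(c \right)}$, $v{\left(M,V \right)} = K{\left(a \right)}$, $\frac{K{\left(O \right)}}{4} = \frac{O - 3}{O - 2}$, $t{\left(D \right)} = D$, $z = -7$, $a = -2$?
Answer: $350653$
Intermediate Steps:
$K{\left(O \right)} = \frac{4 \left(-3 + O\right)}{-2 + O}$ ($K{\left(O \right)} = 4 \frac{O - 3}{O - 2} = 4 \frac{-3 + O}{-2 + O} = \frac{4 \left(-3 + O\right)}{-2 + O}$)
$v{\left(M,V \right)} = 5$ ($v{\left(M,V \right)} = \frac{4 \left(-3 - 2\right)}{-2 - 2} = 4 \frac{1}{-4} \left(-5\right) = 4 \left(- \frac{1}{4}\right) \left(-5\right) = 5$)
$I{\left(c \right)} = -3 + 2 c$ ($I{\left(c \right)} = \left(c - 3\right) + c = \left(-3 + c\right) + c = -3 + 2 c$)
$349923 - \left(-155 + I{\left(6 \right)}\right) v{\left(z,17 \right)} = 349923 - \left(-155 + \left(-3 + 2 \cdot 6\right)\right) 5 = 349923 - \left(-155 + \left(-3 + 12\right)\right) 5 = 349923 - \left(-155 + 9\right) 5 = 349923 - \left(-146\right) 5 = 349923 - -730 = 349923 + 730 = 350653$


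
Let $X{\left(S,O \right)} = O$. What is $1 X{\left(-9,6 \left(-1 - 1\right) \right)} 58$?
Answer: $-696$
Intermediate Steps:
$1 X{\left(-9,6 \left(-1 - 1\right) \right)} 58 = 1 \cdot 6 \left(-1 - 1\right) 58 = 1 \cdot 6 \left(-2\right) 58 = 1 \left(-12\right) 58 = \left(-12\right) 58 = -696$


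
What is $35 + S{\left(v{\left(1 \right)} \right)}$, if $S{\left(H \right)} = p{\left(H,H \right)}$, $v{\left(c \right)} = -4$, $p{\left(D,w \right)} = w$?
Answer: $31$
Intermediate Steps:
$S{\left(H \right)} = H$
$35 + S{\left(v{\left(1 \right)} \right)} = 35 - 4 = 31$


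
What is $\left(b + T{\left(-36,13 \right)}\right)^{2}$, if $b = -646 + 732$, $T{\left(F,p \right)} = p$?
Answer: $9801$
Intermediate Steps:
$b = 86$
$\left(b + T{\left(-36,13 \right)}\right)^{2} = \left(86 + 13\right)^{2} = 99^{2} = 9801$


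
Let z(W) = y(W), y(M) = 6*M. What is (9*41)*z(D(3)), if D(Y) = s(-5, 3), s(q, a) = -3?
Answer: -6642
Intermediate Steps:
D(Y) = -3
z(W) = 6*W
(9*41)*z(D(3)) = (9*41)*(6*(-3)) = 369*(-18) = -6642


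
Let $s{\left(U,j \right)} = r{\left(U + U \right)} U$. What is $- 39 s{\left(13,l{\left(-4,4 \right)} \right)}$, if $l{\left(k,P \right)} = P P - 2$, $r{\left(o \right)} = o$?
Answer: $-13182$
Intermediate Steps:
$l{\left(k,P \right)} = -2 + P^{2}$ ($l{\left(k,P \right)} = P^{2} - 2 = -2 + P^{2}$)
$s{\left(U,j \right)} = 2 U^{2}$ ($s{\left(U,j \right)} = \left(U + U\right) U = 2 U U = 2 U^{2}$)
$- 39 s{\left(13,l{\left(-4,4 \right)} \right)} = - 39 \cdot 2 \cdot 13^{2} = - 39 \cdot 2 \cdot 169 = \left(-39\right) 338 = -13182$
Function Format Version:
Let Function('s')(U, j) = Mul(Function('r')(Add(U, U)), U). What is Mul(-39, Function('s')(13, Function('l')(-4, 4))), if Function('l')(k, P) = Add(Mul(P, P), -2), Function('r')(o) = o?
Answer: -13182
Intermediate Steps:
Function('l')(k, P) = Add(-2, Pow(P, 2)) (Function('l')(k, P) = Add(Pow(P, 2), -2) = Add(-2, Pow(P, 2)))
Function('s')(U, j) = Mul(2, Pow(U, 2)) (Function('s')(U, j) = Mul(Add(U, U), U) = Mul(Mul(2, U), U) = Mul(2, Pow(U, 2)))
Mul(-39, Function('s')(13, Function('l')(-4, 4))) = Mul(-39, Mul(2, Pow(13, 2))) = Mul(-39, Mul(2, 169)) = Mul(-39, 338) = -13182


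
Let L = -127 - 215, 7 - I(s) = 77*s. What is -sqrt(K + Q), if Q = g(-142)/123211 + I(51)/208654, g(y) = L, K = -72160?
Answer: -3*I*sqrt(1324788494965445336298362)/12854233997 ≈ -268.63*I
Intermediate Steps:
I(s) = 7 - 77*s
L = -342
g(y) = -342
Q = -277173394/12854233997 (Q = -342/123211 + (7 - 77*51)/208654 = -342*1/123211 + (7 - 3927)*(1/208654) = -342/123211 - 3920*1/208654 = -342/123211 - 1960/104327 = -277173394/12854233997 ≈ -0.021563)
-sqrt(K + Q) = -sqrt(-72160 - 277173394/12854233997) = -sqrt(-927561802396914/12854233997) = -3*I*sqrt(1324788494965445336298362)/12854233997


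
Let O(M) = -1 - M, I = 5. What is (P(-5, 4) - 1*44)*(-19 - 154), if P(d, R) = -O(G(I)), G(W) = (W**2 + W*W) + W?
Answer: -2076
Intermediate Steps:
G(W) = W + 2*W**2 (G(W) = (W**2 + W**2) + W = 2*W**2 + W = W + 2*W**2)
P(d, R) = 56 (P(d, R) = -(-1 - 5*(1 + 2*5)) = -(-1 - 5*(1 + 10)) = -(-1 - 5*11) = -(-1 - 1*55) = -(-1 - 55) = -1*(-56) = 56)
(P(-5, 4) - 1*44)*(-19 - 154) = (56 - 1*44)*(-19 - 154) = (56 - 44)*(-173) = 12*(-173) = -2076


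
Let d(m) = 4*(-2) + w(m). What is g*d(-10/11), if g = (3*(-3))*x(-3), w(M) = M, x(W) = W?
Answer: -2646/11 ≈ -240.55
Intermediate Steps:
g = 27 (g = (3*(-3))*(-3) = -9*(-3) = 27)
d(m) = -8 + m (d(m) = 4*(-2) + m = -8 + m)
g*d(-10/11) = 27*(-8 - 10/11) = 27*(-98/11) = -2646/11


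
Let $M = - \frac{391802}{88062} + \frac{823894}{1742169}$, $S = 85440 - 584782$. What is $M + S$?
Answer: $- \frac{327389331808729}{655636267} \approx -4.9935 \cdot 10^{5}$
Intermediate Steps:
$S = -499342$ ($S = 85440 - 584782 = -499342$)
$M = - \frac{2606972415}{655636267}$ ($M = \left(-391802\right) \frac{1}{88062} + 823894 \cdot \frac{1}{1742169} = - \frac{195901}{44031} + \frac{823894}{1742169} = - \frac{2606972415}{655636267} \approx -3.9762$)
$M + S = - \frac{2606972415}{655636267} - 499342 = - \frac{327389331808729}{655636267}$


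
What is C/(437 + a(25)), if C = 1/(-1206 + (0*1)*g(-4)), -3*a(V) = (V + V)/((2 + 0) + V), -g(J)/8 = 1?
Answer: -9/4736498 ≈ -1.9001e-6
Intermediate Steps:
g(J) = -8 (g(J) = -8*1 = -8)
a(V) = -2*V/(3*(2 + V)) (a(V) = -(V + V)/(3*((2 + 0) + V)) = -2*V/(3*(2 + V)))
C = -1/1206 (C = 1/(-1206 + (0*1)*(-8)) = 1/(-1206 + 0*(-8)) = 1/(-1206 + 0) = 1/(-1206) = -1/1206 ≈ -0.00082919)
C/(437 + a(25)) = -1/1206/(437 - 2*25/(6 + 3*25)) = -1/1206/(437 - 2*25/(6 + 75)) = -1/1206/(437 - 2*25/81) = -1/1206/(437 - 2*25*1/81) = -1/1206/(437 - 50/81) = -1/1206/(35347/81) = (81/35347)*(-1/1206) = -9/4736498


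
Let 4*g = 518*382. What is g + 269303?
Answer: 318772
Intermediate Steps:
g = 49469 (g = (518*382)/4 = (¼)*197876 = 49469)
g + 269303 = 49469 + 269303 = 318772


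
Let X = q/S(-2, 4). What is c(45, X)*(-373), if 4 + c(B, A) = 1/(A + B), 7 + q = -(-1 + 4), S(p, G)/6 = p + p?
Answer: 808664/545 ≈ 1483.8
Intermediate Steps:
S(p, G) = 12*p (S(p, G) = 6*(p + p) = 6*(2*p) = 12*p)
q = -10 (q = -7 - (-1 + 4) = -7 - 1*3 = -7 - 3 = -10)
X = 5/12 (X = -10/(12*(-2)) = -10/(-24) = -10*(-1/24) = 5/12 ≈ 0.41667)
c(B, A) = -4 + 1/(A + B)
c(45, X)*(-373) = ((1 - 4*5/12 - 4*45)/(5/12 + 45))*(-373) = ((1 - 5/3 - 180)/(545/12))*(-373) = ((12/545)*(-542/3))*(-373) = -2168/545*(-373) = 808664/545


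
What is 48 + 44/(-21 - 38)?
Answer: 2788/59 ≈ 47.254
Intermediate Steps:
48 + 44/(-21 - 38) = 48 + 44/(-59) = 48 - 1/59*44 = 48 - 44/59 = 2788/59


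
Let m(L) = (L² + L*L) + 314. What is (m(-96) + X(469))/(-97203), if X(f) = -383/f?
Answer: -2930497/15196069 ≈ -0.19285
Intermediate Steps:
m(L) = 314 + 2*L² (m(L) = (L² + L²) + 314 = 2*L² + 314 = 314 + 2*L²)
(m(-96) + X(469))/(-97203) = ((314 + 2*(-96)²) - 383/469)/(-97203) = ((314 + 2*9216) - 383*1/469)*(-1/97203) = ((314 + 18432) - 383/469)*(-1/97203) = (18746 - 383/469)*(-1/97203) = (8791491/469)*(-1/97203) = -2930497/15196069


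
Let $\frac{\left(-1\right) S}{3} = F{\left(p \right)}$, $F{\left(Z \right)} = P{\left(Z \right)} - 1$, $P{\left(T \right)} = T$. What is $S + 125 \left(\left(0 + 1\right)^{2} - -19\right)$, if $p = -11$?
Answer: $2536$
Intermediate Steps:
$F{\left(Z \right)} = -1 + Z$ ($F{\left(Z \right)} = Z - 1 = -1 + Z$)
$S = 36$ ($S = - 3 \left(-1 - 11\right) = \left(-3\right) \left(-12\right) = 36$)
$S + 125 \left(\left(0 + 1\right)^{2} - -19\right) = 36 + 125 \left(\left(0 + 1\right)^{2} - -19\right) = 36 + 125 \left(1^{2} + 19\right) = 36 + 125 \left(1 + 19\right) = 36 + 125 \cdot 20 = 36 + 2500 = 2536$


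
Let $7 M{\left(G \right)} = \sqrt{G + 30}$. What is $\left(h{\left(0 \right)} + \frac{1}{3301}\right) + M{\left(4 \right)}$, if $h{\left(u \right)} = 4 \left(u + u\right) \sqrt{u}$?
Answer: $\frac{1}{3301} + \frac{\sqrt{34}}{7} \approx 0.8333$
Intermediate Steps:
$M{\left(G \right)} = \frac{\sqrt{30 + G}}{7}$ ($M{\left(G \right)} = \frac{\sqrt{G + 30}}{7} = \frac{\sqrt{30 + G}}{7}$)
$h{\left(u \right)} = 8 u^{\frac{3}{2}}$ ($h{\left(u \right)} = 4 \cdot 2 u \sqrt{u} = 8 u \sqrt{u} = 8 u^{\frac{3}{2}}$)
$\left(h{\left(0 \right)} + \frac{1}{3301}\right) + M{\left(4 \right)} = \left(8 \cdot 0^{\frac{3}{2}} + \frac{1}{3301}\right) + \frac{\sqrt{30 + 4}}{7} = \left(8 \cdot 0 + \frac{1}{3301}\right) + \frac{\sqrt{34}}{7} = \left(0 + \frac{1}{3301}\right) + \frac{\sqrt{34}}{7} = \frac{1}{3301} + \frac{\sqrt{34}}{7}$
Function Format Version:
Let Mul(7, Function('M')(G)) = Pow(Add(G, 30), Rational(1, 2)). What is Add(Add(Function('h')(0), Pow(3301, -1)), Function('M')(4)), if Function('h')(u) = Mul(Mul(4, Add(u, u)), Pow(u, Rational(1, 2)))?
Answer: Add(Rational(1, 3301), Mul(Rational(1, 7), Pow(34, Rational(1, 2)))) ≈ 0.83330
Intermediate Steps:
Function('M')(G) = Mul(Rational(1, 7), Pow(Add(30, G), Rational(1, 2))) (Function('M')(G) = Mul(Rational(1, 7), Pow(Add(G, 30), Rational(1, 2))) = Mul(Rational(1, 7), Pow(Add(30, G), Rational(1, 2))))
Function('h')(u) = Mul(8, Pow(u, Rational(3, 2))) (Function('h')(u) = Mul(Mul(4, Mul(2, u)), Pow(u, Rational(1, 2))) = Mul(Mul(8, u), Pow(u, Rational(1, 2))) = Mul(8, Pow(u, Rational(3, 2))))
Add(Add(Function('h')(0), Pow(3301, -1)), Function('M')(4)) = Add(Add(Mul(8, Pow(0, Rational(3, 2))), Pow(3301, -1)), Mul(Rational(1, 7), Pow(Add(30, 4), Rational(1, 2)))) = Add(Add(Mul(8, 0), Rational(1, 3301)), Mul(Rational(1, 7), Pow(34, Rational(1, 2)))) = Add(Add(0, Rational(1, 3301)), Mul(Rational(1, 7), Pow(34, Rational(1, 2)))) = Add(Rational(1, 3301), Mul(Rational(1, 7), Pow(34, Rational(1, 2))))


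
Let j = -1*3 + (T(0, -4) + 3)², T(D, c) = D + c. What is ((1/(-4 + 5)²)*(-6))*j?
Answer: 12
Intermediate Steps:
j = -2 (j = -1*3 + ((0 - 4) + 3)² = -3 + (-4 + 3)² = -3 + (-1)² = -3 + 1 = -2)
((1/(-4 + 5)²)*(-6))*j = ((1/(-4 + 5)²)*(-6))*(-2) = ((1/1²)*(-6))*(-2) = ((1/1)*(-6))*(-2) = ((1*1)*(-6))*(-2) = (1*(-6))*(-2) = -6*(-2) = 12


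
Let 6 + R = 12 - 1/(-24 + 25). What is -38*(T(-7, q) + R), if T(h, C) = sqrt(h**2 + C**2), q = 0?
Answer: -456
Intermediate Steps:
R = 5 (R = -6 + (12 - 1/(-24 + 25)) = -6 + (12 - 1/1) = -6 + (12 - 1*1) = -6 + (12 - 1) = -6 + 11 = 5)
T(h, C) = sqrt(C**2 + h**2)
-38*(T(-7, q) + R) = -38*(sqrt(0**2 + (-7)**2) + 5) = -38*(sqrt(0 + 49) + 5) = -38*(sqrt(49) + 5) = -38*(7 + 5) = -38*12 = -456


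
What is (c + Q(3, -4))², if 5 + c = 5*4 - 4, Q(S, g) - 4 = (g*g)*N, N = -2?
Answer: 289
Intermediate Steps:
Q(S, g) = 4 - 2*g² (Q(S, g) = 4 + (g*g)*(-2) = 4 + g²*(-2) = 4 - 2*g²)
c = 11 (c = -5 + (5*4 - 4) = -5 + (20 - 4) = -5 + 16 = 11)
(c + Q(3, -4))² = (11 + (4 - 2*(-4)²))² = (11 + (4 - 2*16))² = (11 + (4 - 32))² = (11 - 28)² = (-17)² = 289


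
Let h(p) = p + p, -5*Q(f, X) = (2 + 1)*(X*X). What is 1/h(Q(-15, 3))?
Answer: -5/54 ≈ -0.092593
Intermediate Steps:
Q(f, X) = -3*X²/5 (Q(f, X) = -(2 + 1)*X*X/5 = -3*X²/5)
h(p) = 2*p
1/h(Q(-15, 3)) = 1/(2*(-⅗*3²)) = 1/(2*(-⅗*9)) = 1/(2*(-27/5)) = 1/(-54/5) = -5/54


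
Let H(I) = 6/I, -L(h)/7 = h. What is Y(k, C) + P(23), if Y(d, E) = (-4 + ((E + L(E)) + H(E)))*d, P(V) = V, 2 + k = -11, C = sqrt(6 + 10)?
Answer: 735/2 ≈ 367.50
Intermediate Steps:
L(h) = -7*h
C = 4 (C = sqrt(16) = 4)
k = -13 (k = -2 - 11 = -13)
Y(d, E) = d*(-4 - 6*E + 6/E) (Y(d, E) = (-4 + ((E - 7*E) + 6/E))*d = (-4 + (-6*E + 6/E))*d = (-4 - 6*E + 6/E)*d = d*(-4 - 6*E + 6/E))
Y(k, C) + P(23) = 2*(-13)*(3 - 1*4*(2 + 3*4))/4 + 23 = 2*(-13)*(1/4)*(3 - 1*4*(2 + 12)) + 23 = 2*(-13)*(1/4)*(3 - 1*4*14) + 23 = 2*(-13)*(1/4)*(3 - 56) + 23 = 2*(-13)*(1/4)*(-53) + 23 = 689/2 + 23 = 735/2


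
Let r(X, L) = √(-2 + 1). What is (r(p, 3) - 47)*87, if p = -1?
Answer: -4089 + 87*I ≈ -4089.0 + 87.0*I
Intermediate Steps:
r(X, L) = I (r(X, L) = √(-1) = I)
(r(p, 3) - 47)*87 = (I - 47)*87 = (-47 + I)*87 = -4089 + 87*I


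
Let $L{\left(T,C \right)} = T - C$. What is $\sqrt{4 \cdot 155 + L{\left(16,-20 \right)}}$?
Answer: $4 \sqrt{41} \approx 25.612$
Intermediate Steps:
$\sqrt{4 \cdot 155 + L{\left(16,-20 \right)}} = \sqrt{4 \cdot 155 + \left(16 - -20\right)} = \sqrt{620 + \left(16 + 20\right)} = \sqrt{620 + 36} = \sqrt{656} = 4 \sqrt{41}$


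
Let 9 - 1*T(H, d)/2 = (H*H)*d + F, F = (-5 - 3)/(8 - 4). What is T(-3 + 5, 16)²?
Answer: 11236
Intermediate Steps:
F = -2 (F = -8/4 = -8*¼ = -2)
T(H, d) = 22 - 2*d*H² (T(H, d) = 18 - 2*((H*H)*d - 2) = 18 - 2*(H²*d - 2) = 18 - 2*(d*H² - 2) = 18 - 2*(-2 + d*H²) = 18 + (4 - 2*d*H²) = 22 - 2*d*H²)
T(-3 + 5, 16)² = (22 - 2*16*(-3 + 5)²)² = (22 - 2*16*2²)² = (22 - 2*16*4)² = (22 - 128)² = (-106)² = 11236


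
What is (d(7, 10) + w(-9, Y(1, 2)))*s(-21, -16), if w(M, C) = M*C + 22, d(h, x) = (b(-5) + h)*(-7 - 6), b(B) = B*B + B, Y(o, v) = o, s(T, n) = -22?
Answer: 7436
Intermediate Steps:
b(B) = B + B**2 (b(B) = B**2 + B = B + B**2)
d(h, x) = -260 - 13*h (d(h, x) = (-5*(1 - 5) + h)*(-7 - 6) = (-5*(-4) + h)*(-13) = (20 + h)*(-13) = -260 - 13*h)
w(M, C) = 22 + C*M (w(M, C) = C*M + 22 = 22 + C*M)
(d(7, 10) + w(-9, Y(1, 2)))*s(-21, -16) = ((-260 - 13*7) + (22 + 1*(-9)))*(-22) = ((-260 - 91) + (22 - 9))*(-22) = (-351 + 13)*(-22) = -338*(-22) = 7436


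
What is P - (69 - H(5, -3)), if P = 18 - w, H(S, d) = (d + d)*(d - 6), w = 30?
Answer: -27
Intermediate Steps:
H(S, d) = 2*d*(-6 + d) (H(S, d) = (2*d)*(-6 + d) = 2*d*(-6 + d))
P = -12 (P = 18 - 1*30 = 18 - 30 = -12)
P - (69 - H(5, -3)) = -12 - (69 - 2*(-3)*(-6 - 3)) = -12 - (69 - 2*(-3)*(-9)) = -12 - (69 - 1*54) = -12 - (69 - 54) = -12 - 1*15 = -12 - 15 = -27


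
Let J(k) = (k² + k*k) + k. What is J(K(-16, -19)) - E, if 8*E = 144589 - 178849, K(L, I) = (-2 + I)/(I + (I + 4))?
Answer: 2476083/578 ≈ 4283.9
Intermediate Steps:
K(L, I) = (-2 + I)/(4 + 2*I) (K(L, I) = (-2 + I)/(I + (4 + I)) = (-2 + I)/(4 + 2*I))
E = -8565/2 (E = (144589 - 178849)/8 = (⅛)*(-34260) = -8565/2 ≈ -4282.5)
J(k) = k + 2*k² (J(k) = (k² + k²) + k = 2*k² + k = k + 2*k²)
J(K(-16, -19)) - E = ((-2 - 19)/(2*(2 - 19)))*(1 + 2*((-2 - 19)/(2*(2 - 19)))) - 1*(-8565/2) = ((½)*(-21)/(-17))*(1 + 2*((½)*(-21)/(-17))) + 8565/2 = ((½)*(-1/17)*(-21))*(1 + 2*((½)*(-1/17)*(-21))) + 8565/2 = 21*(1 + 2*(21/34))/34 + 8565/2 = 21*(1 + 21/17)/34 + 8565/2 = (21/34)*(38/17) + 8565/2 = 399/289 + 8565/2 = 2476083/578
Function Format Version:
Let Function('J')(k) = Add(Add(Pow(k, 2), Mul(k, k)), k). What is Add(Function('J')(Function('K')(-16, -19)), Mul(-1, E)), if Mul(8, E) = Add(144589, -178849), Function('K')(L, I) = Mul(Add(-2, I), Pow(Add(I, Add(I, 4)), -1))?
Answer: Rational(2476083, 578) ≈ 4283.9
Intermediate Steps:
Function('K')(L, I) = Mul(Pow(Add(4, Mul(2, I)), -1), Add(-2, I)) (Function('K')(L, I) = Mul(Add(-2, I), Pow(Add(I, Add(4, I)), -1)) = Mul(Add(-2, I), Pow(Add(4, Mul(2, I)), -1)) = Mul(Pow(Add(4, Mul(2, I)), -1), Add(-2, I)))
E = Rational(-8565, 2) (E = Mul(Rational(1, 8), Add(144589, -178849)) = Mul(Rational(1, 8), -34260) = Rational(-8565, 2) ≈ -4282.5)
Function('J')(k) = Add(k, Mul(2, Pow(k, 2))) (Function('J')(k) = Add(Add(Pow(k, 2), Pow(k, 2)), k) = Add(Mul(2, Pow(k, 2)), k) = Add(k, Mul(2, Pow(k, 2))))
Add(Function('J')(Function('K')(-16, -19)), Mul(-1, E)) = Add(Mul(Mul(Rational(1, 2), Pow(Add(2, -19), -1), Add(-2, -19)), Add(1, Mul(2, Mul(Rational(1, 2), Pow(Add(2, -19), -1), Add(-2, -19))))), Mul(-1, Rational(-8565, 2))) = Add(Mul(Mul(Rational(1, 2), Pow(-17, -1), -21), Add(1, Mul(2, Mul(Rational(1, 2), Pow(-17, -1), -21)))), Rational(8565, 2)) = Add(Mul(Mul(Rational(1, 2), Rational(-1, 17), -21), Add(1, Mul(2, Mul(Rational(1, 2), Rational(-1, 17), -21)))), Rational(8565, 2)) = Add(Mul(Rational(21, 34), Add(1, Mul(2, Rational(21, 34)))), Rational(8565, 2)) = Add(Mul(Rational(21, 34), Add(1, Rational(21, 17))), Rational(8565, 2)) = Add(Mul(Rational(21, 34), Rational(38, 17)), Rational(8565, 2)) = Add(Rational(399, 289), Rational(8565, 2)) = Rational(2476083, 578)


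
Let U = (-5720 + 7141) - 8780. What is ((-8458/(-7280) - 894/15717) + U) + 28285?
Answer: 30698388767/1466920 ≈ 20927.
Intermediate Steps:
U = -7359 (U = 1421 - 8780 = -7359)
((-8458/(-7280) - 894/15717) + U) + 28285 = ((-8458/(-7280) - 894/15717) - 7359) + 28285 = ((-8458*(-1/7280) - 894*1/15717) - 7359) + 28285 = ((4229/3640 - 298/5239) - 7359) + 28285 = (1620847/1466920 - 7359) + 28285 = -10793443433/1466920 + 28285 = 30698388767/1466920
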